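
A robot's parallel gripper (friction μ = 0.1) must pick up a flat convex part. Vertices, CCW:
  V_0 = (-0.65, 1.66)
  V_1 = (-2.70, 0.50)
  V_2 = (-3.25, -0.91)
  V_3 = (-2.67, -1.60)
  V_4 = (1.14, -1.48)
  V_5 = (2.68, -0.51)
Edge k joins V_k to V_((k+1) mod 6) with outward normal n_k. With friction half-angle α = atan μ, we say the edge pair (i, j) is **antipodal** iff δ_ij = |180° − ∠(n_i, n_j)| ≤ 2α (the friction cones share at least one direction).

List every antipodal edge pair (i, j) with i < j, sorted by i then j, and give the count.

α = atan 0.1 = 5.71°;  2α = 11.42°
n_0 = (-0.4925, +0.8703)
n_1 = (-0.9316, +0.3634)
n_2 = (-0.7655, -0.6435)
n_3 = (+0.0315, -0.9995)
n_4 = (+0.5330, -0.8461)
n_5 = (+0.5460, +0.8378)
  (0,1): δ = 140.81°  ·
  (0,2): δ = 79.45°  ·
  (0,3): δ = 27.70°  ·
  (0,4): δ = 2.70°  ✓
  (0,5): δ = 117.41°  ·
  (1,2): δ = 118.64°  ·
  (1,3): δ = 66.89°  ·
  (1,4): δ = 36.49°  ·
  (1,5): δ = 78.22°  ·
  (2,3): δ = 128.25°  ·
  (2,4): δ = 97.84°  ·
  (2,5): δ = 16.86°  ·
  (3,4): δ = 149.60°  ·
  (3,5): δ = 34.89°  ·
  (4,5): δ = 65.30°  ·
antipodal pairs: 1

count = 1; pairs: (0,4)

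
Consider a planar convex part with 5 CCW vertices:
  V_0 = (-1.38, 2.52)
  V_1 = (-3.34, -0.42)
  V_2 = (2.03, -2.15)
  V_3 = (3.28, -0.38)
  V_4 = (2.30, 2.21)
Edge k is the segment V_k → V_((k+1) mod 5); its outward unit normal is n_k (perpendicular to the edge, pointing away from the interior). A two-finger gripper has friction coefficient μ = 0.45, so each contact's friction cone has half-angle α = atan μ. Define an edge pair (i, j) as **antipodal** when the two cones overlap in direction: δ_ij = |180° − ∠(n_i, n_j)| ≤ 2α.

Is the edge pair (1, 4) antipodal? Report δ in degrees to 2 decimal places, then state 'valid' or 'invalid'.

δ = 13.04°, valid

α = atan 0.45 = 24.23°;  2α = 48.46°
edge 1: e_1 = (+5.37, -1.73);  n_1 = (-0.3066, -0.9518)
edge 4: e_4 = (-3.68, +0.31);  n_4 = (+0.0839, +0.9965)
∠(n_1, n_4) = 166.96°
δ = |180° − 166.96°| = 13.04°
13.04° ≤ 2α = 48.46°  →  valid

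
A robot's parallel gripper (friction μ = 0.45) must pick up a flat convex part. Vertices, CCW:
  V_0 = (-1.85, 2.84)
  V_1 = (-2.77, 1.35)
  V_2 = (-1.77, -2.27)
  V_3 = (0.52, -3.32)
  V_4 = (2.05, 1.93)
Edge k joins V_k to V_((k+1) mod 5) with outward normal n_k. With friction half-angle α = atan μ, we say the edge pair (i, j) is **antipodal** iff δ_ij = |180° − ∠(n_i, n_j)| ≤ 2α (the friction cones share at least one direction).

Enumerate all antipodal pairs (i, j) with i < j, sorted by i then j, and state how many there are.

α = atan 0.45 = 24.23°;  2α = 48.46°
n_0 = (-0.8509, +0.5254)
n_1 = (-0.9639, -0.2663)
n_2 = (-0.4168, -0.9090)
n_3 = (+0.9601, -0.2798)
n_4 = (+0.2272, +0.9738)
  (0,1): δ = 132.86°  ·
  (0,2): δ = 82.94°  ·
  (0,3): δ = 15.45°  ✓
  (0,4): δ = 108.56°  ·
  (1,2): δ = 130.07°  ·
  (1,3): δ = 31.69°  ✓
  (1,4): δ = 61.42°  ·
  (2,3): δ = 81.62°  ·
  (2,4): δ = 11.50°  ✓
  (3,4): δ = 86.89°  ·
antipodal pairs: 3

count = 3; pairs: (0,3), (1,3), (2,4)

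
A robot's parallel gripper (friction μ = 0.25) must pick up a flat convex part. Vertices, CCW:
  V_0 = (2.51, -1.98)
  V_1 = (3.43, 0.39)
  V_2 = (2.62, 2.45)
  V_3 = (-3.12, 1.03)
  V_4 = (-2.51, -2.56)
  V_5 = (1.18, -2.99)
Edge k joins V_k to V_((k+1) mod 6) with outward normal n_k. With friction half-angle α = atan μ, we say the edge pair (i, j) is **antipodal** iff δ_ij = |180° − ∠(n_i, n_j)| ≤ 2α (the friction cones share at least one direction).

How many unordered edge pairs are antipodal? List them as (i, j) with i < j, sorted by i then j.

count = 3; pairs: (1,3), (2,4), (2,5)

α = atan 0.25 = 14.04°;  2α = 28.07°
n_0 = (+0.9322, -0.3619)
n_1 = (+0.9306, +0.3659)
n_2 = (-0.2401, +0.9707)
n_3 = (-0.9859, -0.1675)
n_4 = (-0.1157, -0.9933)
n_5 = (+0.6048, -0.7964)
  (0,1): δ = 137.32°  ·
  (0,2): δ = 54.89°  ·
  (0,3): δ = 30.86°  ·
  (0,4): δ = 104.57°  ·
  (0,5): δ = 148.43°  ·
  (1,2): δ = 97.57°  ·
  (1,3): δ = 11.82°  ✓
  (1,4): δ = 61.89°  ·
  (1,5): δ = 105.75°  ·
  (2,3): δ = 94.25°  ·
  (2,4): δ = 20.54°  ✓
  (2,5): δ = 23.32°  ✓
  (3,4): δ = 106.29°  ·
  (3,5): δ = 62.43°  ·
  (4,5): δ = 136.14°  ·
antipodal pairs: 3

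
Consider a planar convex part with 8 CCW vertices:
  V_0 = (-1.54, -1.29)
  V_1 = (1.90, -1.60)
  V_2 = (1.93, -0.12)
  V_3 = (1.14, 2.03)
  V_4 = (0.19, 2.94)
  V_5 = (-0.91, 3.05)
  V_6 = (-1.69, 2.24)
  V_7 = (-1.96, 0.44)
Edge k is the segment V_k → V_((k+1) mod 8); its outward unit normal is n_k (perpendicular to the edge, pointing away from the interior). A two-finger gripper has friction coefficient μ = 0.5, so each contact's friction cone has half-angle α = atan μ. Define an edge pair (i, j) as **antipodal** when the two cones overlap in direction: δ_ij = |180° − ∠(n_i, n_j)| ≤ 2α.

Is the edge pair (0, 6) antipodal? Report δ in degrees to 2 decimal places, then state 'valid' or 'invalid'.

α = atan 0.5 = 26.57°;  2α = 53.13°
edge 0: e_0 = (+3.44, -0.31);  n_0 = (-0.0898, -0.9960)
edge 6: e_6 = (-0.27, -1.80);  n_6 = (-0.9889, +0.1483)
∠(n_0, n_6) = 93.38°
δ = |180° − 93.38°| = 86.62°
86.62° > 2α = 53.13°  →  invalid

δ = 86.62°, invalid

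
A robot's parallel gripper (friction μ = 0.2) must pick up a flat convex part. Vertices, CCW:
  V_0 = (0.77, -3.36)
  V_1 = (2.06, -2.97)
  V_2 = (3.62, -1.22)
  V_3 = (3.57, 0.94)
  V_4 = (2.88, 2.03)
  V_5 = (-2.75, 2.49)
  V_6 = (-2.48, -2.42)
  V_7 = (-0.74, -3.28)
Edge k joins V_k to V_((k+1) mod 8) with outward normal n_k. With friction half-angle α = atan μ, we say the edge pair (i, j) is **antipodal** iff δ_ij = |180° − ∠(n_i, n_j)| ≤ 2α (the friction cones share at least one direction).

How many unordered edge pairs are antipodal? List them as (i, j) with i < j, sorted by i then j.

count = 4; pairs: (0,4), (2,5), (4,6), (4,7)

α = atan 0.2 = 11.31°;  2α = 22.62°
n_0 = (+0.2894, -0.9572)
n_1 = (+0.7465, -0.6654)
n_2 = (+0.9997, +0.0231)
n_3 = (+0.8449, +0.5349)
n_4 = (+0.0814, +0.9967)
n_5 = (-0.9985, -0.0549)
n_6 = (-0.4431, -0.8965)
n_7 = (-0.0529, -0.9986)
  (0,1): δ = 148.54°  ·
  (0,2): δ = 105.50°  ·
  (0,3): δ = 74.49°  ·
  (0,4): δ = 21.49°  ✓
  (0,5): δ = 76.33°  ·
  (0,6): δ = 136.88°  ·
  (0,7): δ = 160.15°  ·
  (1,2): δ = 136.96°  ·
  (1,3): δ = 105.95°  ·
  (1,4): δ = 52.96°  ·
  (1,5): δ = 44.86°  ·
  (1,6): δ = 105.41°  ·
  (1,7): δ = 128.68°  ·
  (2,3): δ = 148.99°  ·
  (2,4): δ = 96.00°  ·
  (2,5): δ = 1.82°  ✓
  (2,6): δ = 62.37°  ·
  (2,7): δ = 85.64°  ·
  (3,4): δ = 127.01°  ·
  (3,5): δ = 29.19°  ·
  (3,6): δ = 31.36°  ·
  (3,7): δ = 54.63°  ·
  (4,5): δ = 82.18°  ·
  (4,6): δ = 21.63°  ✓
  (4,7): δ = 1.64°  ✓
  (5,6): δ = 119.45°  ·
  (5,7): δ = 96.18°  ·
  (6,7): δ = 156.73°  ·
antipodal pairs: 4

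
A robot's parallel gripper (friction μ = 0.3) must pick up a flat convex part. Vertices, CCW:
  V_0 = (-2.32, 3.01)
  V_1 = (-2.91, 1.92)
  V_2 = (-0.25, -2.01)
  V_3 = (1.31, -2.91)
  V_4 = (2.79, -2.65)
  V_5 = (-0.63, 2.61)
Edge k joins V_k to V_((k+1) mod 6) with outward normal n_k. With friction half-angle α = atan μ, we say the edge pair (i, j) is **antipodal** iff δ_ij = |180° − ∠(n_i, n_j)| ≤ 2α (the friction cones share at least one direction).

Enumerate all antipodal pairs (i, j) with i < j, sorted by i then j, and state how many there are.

count = 4; pairs: (1,4), (2,4), (2,5), (3,5)

α = atan 0.3 = 16.70°;  2α = 33.40°
n_0 = (-0.8794, +0.4760)
n_1 = (-0.8281, -0.5605)
n_2 = (-0.4997, -0.8662)
n_3 = (+0.1730, -0.9849)
n_4 = (+0.8384, +0.5451)
n_5 = (+0.2303, +0.9731)
  (0,1): δ = 117.48°  ·
  (0,2): δ = 91.56°  ·
  (0,3): δ = 51.61°  ·
  (0,4): δ = 61.46°  ·
  (0,5): δ = 105.11°  ·
  (1,2): δ = 154.07°  ·
  (1,3): δ = 114.13°  ·
  (1,4): δ = 1.06°  ✓
  (1,5): δ = 42.59°  ·
  (2,3): δ = 140.05°  ·
  (2,4): δ = 26.99°  ✓
  (2,5): δ = 16.67°  ✓
  (3,4): δ = 66.93°  ·
  (3,5): δ = 23.28°  ✓
  (4,5): δ = 136.35°  ·
antipodal pairs: 4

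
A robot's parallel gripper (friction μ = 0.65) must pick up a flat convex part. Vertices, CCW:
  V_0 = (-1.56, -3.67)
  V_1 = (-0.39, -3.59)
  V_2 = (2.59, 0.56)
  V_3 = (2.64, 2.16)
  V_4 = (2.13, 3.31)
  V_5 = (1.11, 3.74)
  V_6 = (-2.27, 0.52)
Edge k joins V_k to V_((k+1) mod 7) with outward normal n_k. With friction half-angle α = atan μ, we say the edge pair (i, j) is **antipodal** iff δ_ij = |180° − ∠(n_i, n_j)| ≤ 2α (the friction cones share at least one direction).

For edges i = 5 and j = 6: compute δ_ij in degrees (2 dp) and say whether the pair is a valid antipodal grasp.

α = atan 0.65 = 33.02°;  2α = 66.05°
edge 5: e_5 = (-3.38, -3.22);  n_5 = (-0.6898, +0.7240)
edge 6: e_6 = (+0.71, -4.19);  n_6 = (-0.9859, -0.1671)
∠(n_5, n_6) = 56.01°
δ = |180° − 56.01°| = 123.99°
123.99° > 2α = 66.05°  →  invalid

δ = 123.99°, invalid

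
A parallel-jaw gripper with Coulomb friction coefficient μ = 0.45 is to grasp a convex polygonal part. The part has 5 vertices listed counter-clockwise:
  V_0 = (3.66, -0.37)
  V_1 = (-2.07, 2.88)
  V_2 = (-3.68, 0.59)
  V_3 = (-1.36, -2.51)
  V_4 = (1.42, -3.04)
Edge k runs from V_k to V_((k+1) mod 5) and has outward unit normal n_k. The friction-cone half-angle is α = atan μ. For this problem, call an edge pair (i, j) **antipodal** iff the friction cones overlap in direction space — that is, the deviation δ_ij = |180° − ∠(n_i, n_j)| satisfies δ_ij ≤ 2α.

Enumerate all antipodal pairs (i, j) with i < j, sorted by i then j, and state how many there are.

count = 3; pairs: (0,2), (0,3), (1,4)

α = atan 0.45 = 24.23°;  2α = 48.46°
n_0 = (+0.4934, +0.8698)
n_1 = (-0.8181, +0.5751)
n_2 = (-0.8006, -0.5992)
n_3 = (-0.1873, -0.9823)
n_4 = (+0.7661, -0.6427)
  (0,1): δ = 95.55°  ·
  (0,2): δ = 23.63°  ✓
  (0,3): δ = 18.77°  ✓
  (0,4): δ = 79.57°  ·
  (1,2): δ = 108.08°  ·
  (1,3): δ = 65.68°  ·
  (1,4): δ = 4.89°  ✓
  (2,3): δ = 137.60°  ·
  (2,4): δ = 76.81°  ·
  (3,4): δ = 119.20°  ·
antipodal pairs: 3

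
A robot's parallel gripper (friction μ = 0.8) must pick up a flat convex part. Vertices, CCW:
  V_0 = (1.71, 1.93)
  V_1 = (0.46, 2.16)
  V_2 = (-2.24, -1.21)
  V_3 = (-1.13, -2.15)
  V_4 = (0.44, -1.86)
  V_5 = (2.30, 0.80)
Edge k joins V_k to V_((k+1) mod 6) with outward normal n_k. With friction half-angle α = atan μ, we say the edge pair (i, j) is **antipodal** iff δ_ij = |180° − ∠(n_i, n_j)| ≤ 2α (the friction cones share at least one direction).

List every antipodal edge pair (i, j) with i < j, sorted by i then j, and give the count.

count = 8; pairs: (0,2), (0,3), (0,4), (1,3), (1,4), (1,5), (2,5), (3,5)

α = atan 0.8 = 38.66°;  2α = 77.32°
n_0 = (+0.1810, +0.9835)
n_1 = (-0.7804, +0.6253)
n_2 = (-0.6463, -0.7631)
n_3 = (+0.1816, -0.9834)
n_4 = (+0.8195, -0.5730)
n_5 = (+0.8864, +0.4628)
  (0,1): δ = 118.28°  ·
  (0,2): δ = 29.83°  ✓
  (0,3): δ = 20.89°  ✓
  (0,4): δ = 65.46°  ✓
  (0,5): δ = 128.00°  ·
  (1,2): δ = 91.56°  ·
  (1,3): δ = 40.83°  ✓
  (1,4): δ = 3.74°  ✓
  (1,5): δ = 66.27°  ✓
  (2,3): δ = 129.28°  ·
  (2,4): δ = 84.70°  ·
  (2,5): δ = 22.17°  ✓
  (3,4): δ = 135.43°  ·
  (3,5): δ = 72.90°  ✓
  (4,5): δ = 117.47°  ·
antipodal pairs: 8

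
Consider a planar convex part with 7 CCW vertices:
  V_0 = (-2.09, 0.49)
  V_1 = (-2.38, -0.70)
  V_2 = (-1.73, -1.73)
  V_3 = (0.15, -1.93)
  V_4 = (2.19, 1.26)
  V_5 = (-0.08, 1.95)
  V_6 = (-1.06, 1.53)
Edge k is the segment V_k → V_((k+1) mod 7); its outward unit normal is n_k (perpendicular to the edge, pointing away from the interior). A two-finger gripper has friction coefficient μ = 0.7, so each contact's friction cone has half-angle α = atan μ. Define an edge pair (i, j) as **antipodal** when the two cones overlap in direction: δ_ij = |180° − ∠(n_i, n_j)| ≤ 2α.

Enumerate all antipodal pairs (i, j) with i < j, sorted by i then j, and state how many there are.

count = 8; pairs: (0,3), (1,3), (1,4), (2,4), (2,5), (2,6), (3,5), (3,6)

α = atan 0.7 = 34.99°;  2α = 69.98°
n_0 = (-0.9716, +0.2368)
n_1 = (-0.8457, -0.5337)
n_2 = (-0.1058, -0.9944)
n_3 = (+0.8425, -0.5388)
n_4 = (+0.2908, +0.9568)
n_5 = (-0.3939, +0.9191)
n_6 = (-0.7105, +0.7037)
  (0,1): δ = 134.05°  ·
  (0,2): δ = 82.38°  ·
  (0,3): δ = 18.90°  ✓
  (0,4): δ = 86.79°  ·
  (0,5): δ = 126.89°  ·
  (0,6): δ = 148.97°  ·
  (1,2): δ = 128.33°  ·
  (1,3): δ = 64.85°  ✓
  (1,4): δ = 40.84°  ✓
  (1,5): δ = 80.94°  ·
  (1,6): δ = 103.02°  ·
  (2,3): δ = 116.53°  ·
  (2,4): δ = 10.83°  ✓
  (2,5): δ = 29.27°  ✓
  (2,6): δ = 51.35°  ✓
  (3,4): δ = 74.31°  ·
  (3,5): δ = 34.20°  ✓
  (3,6): δ = 12.12°  ✓
  (4,5): δ = 139.89°  ·
  (4,6): δ = 117.82°  ·
  (5,6): δ = 157.92°  ·
antipodal pairs: 8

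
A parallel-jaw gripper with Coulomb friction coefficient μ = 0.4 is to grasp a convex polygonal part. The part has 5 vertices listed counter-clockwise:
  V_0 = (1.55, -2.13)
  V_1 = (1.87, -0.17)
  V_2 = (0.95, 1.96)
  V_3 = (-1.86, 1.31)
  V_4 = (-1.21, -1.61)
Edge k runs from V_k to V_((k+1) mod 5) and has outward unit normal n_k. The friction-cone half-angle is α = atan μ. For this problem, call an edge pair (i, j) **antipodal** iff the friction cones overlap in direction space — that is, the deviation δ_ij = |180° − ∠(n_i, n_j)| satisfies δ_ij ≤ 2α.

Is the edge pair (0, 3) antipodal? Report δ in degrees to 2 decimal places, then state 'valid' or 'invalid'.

δ = 21.82°, valid

α = atan 0.4 = 21.80°;  2α = 43.60°
edge 0: e_0 = (+0.32, +1.96);  n_0 = (+0.9869, -0.1611)
edge 3: e_3 = (+0.65, -2.92);  n_3 = (-0.9761, -0.2173)
∠(n_0, n_3) = 158.18°
δ = |180° − 158.18°| = 21.82°
21.82° ≤ 2α = 43.60°  →  valid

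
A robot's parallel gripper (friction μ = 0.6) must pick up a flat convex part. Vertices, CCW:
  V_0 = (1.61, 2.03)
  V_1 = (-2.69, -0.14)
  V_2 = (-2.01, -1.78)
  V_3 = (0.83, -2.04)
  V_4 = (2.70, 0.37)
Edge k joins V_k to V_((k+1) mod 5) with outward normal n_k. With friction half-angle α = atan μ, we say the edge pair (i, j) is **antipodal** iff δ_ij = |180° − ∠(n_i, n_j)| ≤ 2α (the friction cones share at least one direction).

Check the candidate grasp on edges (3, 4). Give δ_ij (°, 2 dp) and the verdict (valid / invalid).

δ = 108.90°, invalid

α = atan 0.6 = 30.96°;  2α = 61.93°
edge 3: e_3 = (+1.87, +2.41);  n_3 = (+0.7901, -0.6130)
edge 4: e_4 = (-1.09, +1.66);  n_4 = (+0.8359, +0.5489)
∠(n_3, n_4) = 71.10°
δ = |180° − 71.10°| = 108.90°
108.90° > 2α = 61.93°  →  invalid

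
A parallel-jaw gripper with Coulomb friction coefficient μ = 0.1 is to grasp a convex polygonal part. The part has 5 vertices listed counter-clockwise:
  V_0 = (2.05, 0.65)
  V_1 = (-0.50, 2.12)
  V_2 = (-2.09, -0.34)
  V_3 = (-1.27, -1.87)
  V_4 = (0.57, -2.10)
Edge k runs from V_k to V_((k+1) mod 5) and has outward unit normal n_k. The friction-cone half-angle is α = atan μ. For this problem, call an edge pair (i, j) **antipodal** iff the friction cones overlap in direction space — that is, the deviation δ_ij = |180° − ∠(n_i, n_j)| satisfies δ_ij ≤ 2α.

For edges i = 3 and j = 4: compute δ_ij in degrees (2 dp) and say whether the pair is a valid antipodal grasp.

δ = 111.16°, invalid

α = atan 0.1 = 5.71°;  2α = 11.42°
edge 3: e_3 = (+1.84, -0.23);  n_3 = (-0.1240, -0.9923)
edge 4: e_4 = (+1.48, +2.75);  n_4 = (+0.8806, -0.4739)
∠(n_3, n_4) = 68.84°
δ = |180° − 68.84°| = 111.16°
111.16° > 2α = 11.42°  →  invalid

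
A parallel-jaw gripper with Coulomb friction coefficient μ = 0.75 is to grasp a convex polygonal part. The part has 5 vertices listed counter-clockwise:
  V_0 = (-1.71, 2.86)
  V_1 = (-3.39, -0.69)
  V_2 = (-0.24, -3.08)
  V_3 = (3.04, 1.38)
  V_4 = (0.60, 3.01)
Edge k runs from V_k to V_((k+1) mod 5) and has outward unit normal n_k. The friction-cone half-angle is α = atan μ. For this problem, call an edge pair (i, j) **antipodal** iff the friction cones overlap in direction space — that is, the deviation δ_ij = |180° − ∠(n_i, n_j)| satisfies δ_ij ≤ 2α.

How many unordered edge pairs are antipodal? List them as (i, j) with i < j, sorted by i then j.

count = 4; pairs: (0,2), (1,3), (1,4), (2,4)

α = atan 0.75 = 36.87°;  2α = 73.74°
n_0 = (-0.9039, +0.4278)
n_1 = (-0.6044, -0.7966)
n_2 = (+0.8056, -0.5925)
n_3 = (+0.5555, +0.8315)
n_4 = (-0.0648, +0.9979)
  (0,1): δ = 101.86°  ·
  (0,2): δ = 11.01°  ✓
  (0,3): δ = 81.58°  ·
  (0,4): δ = 119.04°  ·
  (1,2): δ = 89.14°  ·
  (1,3): δ = 3.44°  ✓
  (1,4): δ = 40.90°  ✓
  (2,3): δ = 87.41°  ·
  (2,4): δ = 49.95°  ✓
  (3,4): δ = 142.54°  ·
antipodal pairs: 4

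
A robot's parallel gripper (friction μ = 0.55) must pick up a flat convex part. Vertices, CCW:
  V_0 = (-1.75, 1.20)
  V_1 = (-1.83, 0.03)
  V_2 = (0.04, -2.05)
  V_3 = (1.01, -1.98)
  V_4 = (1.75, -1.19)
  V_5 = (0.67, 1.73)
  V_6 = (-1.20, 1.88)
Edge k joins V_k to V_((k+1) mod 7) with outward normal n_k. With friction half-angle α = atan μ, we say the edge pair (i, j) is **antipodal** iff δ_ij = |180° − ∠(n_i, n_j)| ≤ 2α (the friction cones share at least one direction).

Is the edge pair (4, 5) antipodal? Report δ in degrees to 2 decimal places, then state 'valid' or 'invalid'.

α = atan 0.55 = 28.81°;  2α = 57.62°
edge 4: e_4 = (-1.08, +2.92);  n_4 = (+0.9379, +0.3469)
edge 5: e_5 = (-1.87, +0.15);  n_5 = (+0.0800, +0.9968)
∠(n_4, n_5) = 65.12°
δ = |180° − 65.12°| = 114.88°
114.88° > 2α = 57.62°  →  invalid

δ = 114.88°, invalid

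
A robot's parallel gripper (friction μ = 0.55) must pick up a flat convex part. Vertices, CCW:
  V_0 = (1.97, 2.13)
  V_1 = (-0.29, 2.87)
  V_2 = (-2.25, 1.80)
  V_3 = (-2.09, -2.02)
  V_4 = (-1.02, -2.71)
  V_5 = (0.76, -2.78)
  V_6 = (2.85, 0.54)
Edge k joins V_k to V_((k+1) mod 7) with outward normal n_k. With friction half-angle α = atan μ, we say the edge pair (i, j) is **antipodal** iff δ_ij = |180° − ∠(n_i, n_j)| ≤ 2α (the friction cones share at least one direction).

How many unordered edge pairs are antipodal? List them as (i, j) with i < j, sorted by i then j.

α = atan 0.55 = 28.81°;  2α = 57.62°
n_0 = (+0.3112, +0.9504)
n_1 = (-0.4792, +0.8777)
n_2 = (-0.9991, -0.0418)
n_3 = (-0.5419, -0.8404)
n_4 = (-0.0393, -0.9992)
n_5 = (+0.8463, -0.5327)
n_6 = (+0.8749, +0.4842)
  (0,1): δ = 133.24°  ·
  (0,2): δ = 69.47°  ·
  (0,3): δ = 14.69°  ✓
  (0,4): δ = 15.88°  ✓
  (0,5): δ = 75.94°  ·
  (0,6): δ = 137.09°  ·
  (1,2): δ = 116.23°  ·
  (1,3): δ = 61.45°  ·
  (1,4): δ = 30.88°  ✓
  (1,5): δ = 29.18°  ✓
  (1,6): δ = 90.33°  ·
  (2,3): δ = 125.21°  ·
  (2,4): δ = 94.65°  ·
  (2,5): δ = 34.59°  ✓
  (2,6): δ = 26.56°  ✓
  (3,4): δ = 149.44°  ·
  (3,5): δ = 89.37°  ·
  (3,6): δ = 28.22°  ✓
  (4,5): δ = 119.94°  ·
  (4,6): δ = 58.79°  ·
  (5,6): δ = 118.85°  ·
antipodal pairs: 7

count = 7; pairs: (0,3), (0,4), (1,4), (1,5), (2,5), (2,6), (3,6)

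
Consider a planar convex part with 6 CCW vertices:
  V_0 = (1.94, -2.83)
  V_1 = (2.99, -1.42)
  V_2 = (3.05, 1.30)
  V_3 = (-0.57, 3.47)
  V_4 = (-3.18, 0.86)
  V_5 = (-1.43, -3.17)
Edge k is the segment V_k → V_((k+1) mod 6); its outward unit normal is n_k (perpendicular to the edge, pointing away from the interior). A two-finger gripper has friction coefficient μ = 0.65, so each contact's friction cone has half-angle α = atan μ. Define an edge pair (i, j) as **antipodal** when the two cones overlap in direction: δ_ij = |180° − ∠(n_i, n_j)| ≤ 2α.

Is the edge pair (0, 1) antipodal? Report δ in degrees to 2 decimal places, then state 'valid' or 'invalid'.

δ = 144.59°, invalid

α = atan 0.65 = 33.02°;  2α = 66.05°
edge 0: e_0 = (+1.05, +1.41);  n_0 = (+0.8020, -0.5973)
edge 1: e_1 = (+0.06, +2.72);  n_1 = (+0.9998, -0.0221)
∠(n_0, n_1) = 35.41°
δ = |180° − 35.41°| = 144.59°
144.59° > 2α = 66.05°  →  invalid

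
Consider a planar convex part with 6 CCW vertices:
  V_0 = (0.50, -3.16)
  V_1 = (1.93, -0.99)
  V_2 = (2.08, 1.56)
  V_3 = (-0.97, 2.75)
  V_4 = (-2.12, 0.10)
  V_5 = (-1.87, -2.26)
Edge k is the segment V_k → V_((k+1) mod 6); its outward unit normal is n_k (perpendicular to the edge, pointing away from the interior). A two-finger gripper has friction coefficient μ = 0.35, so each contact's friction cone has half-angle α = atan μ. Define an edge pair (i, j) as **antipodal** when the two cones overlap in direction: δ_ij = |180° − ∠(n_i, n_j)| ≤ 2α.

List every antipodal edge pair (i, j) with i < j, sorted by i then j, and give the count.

α = atan 0.35 = 19.29°;  2α = 38.58°
n_0 = (+0.8350, -0.5503)
n_1 = (+0.9983, -0.0587)
n_2 = (+0.3635, +0.9316)
n_3 = (-0.9173, +0.3981)
n_4 = (-0.9944, -0.1053)
n_5 = (-0.3550, -0.9349)
  (0,1): δ = 149.98°  ·
  (0,2): δ = 77.93°  ·
  (0,3): δ = 9.93°  ✓
  (0,4): δ = 39.43°  ·
  (0,5): δ = 102.59°  ·
  (1,2): δ = 107.95°  ·
  (1,3): δ = 20.09°  ✓
  (1,4): δ = 9.41°  ✓
  (1,5): δ = 72.57°  ·
  (2,3): δ = 92.15°  ·
  (2,4): δ = 62.64°  ·
  (2,5): δ = 0.52°  ✓
  (3,4): δ = 150.49°  ·
  (3,5): δ = 87.34°  ·
  (4,5): δ = 116.84°  ·
antipodal pairs: 4

count = 4; pairs: (0,3), (1,3), (1,4), (2,5)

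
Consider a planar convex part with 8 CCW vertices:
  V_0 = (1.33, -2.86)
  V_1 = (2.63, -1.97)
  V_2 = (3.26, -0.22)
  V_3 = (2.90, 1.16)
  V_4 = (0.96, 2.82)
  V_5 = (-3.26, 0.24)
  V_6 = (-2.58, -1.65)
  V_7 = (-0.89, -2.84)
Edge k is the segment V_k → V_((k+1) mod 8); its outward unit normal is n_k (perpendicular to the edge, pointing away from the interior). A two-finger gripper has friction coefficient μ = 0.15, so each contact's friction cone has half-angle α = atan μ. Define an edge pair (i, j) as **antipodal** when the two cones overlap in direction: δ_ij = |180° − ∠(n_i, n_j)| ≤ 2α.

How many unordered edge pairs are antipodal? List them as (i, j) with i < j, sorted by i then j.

count = 3; pairs: (0,4), (2,5), (3,6)

α = atan 0.15 = 8.53°;  2α = 17.06°
n_0 = (+0.5649, -0.8252)
n_1 = (+0.9409, -0.3387)
n_2 = (+0.9676, +0.2524)
n_3 = (+0.6501, +0.7598)
n_4 = (-0.5216, +0.8532)
n_5 = (-0.9410, -0.3385)
n_6 = (-0.5757, -0.8176)
n_7 = (-0.0090, -1.0000)
  (0,1): δ = 144.20°  ·
  (0,2): δ = 109.78°  ·
  (0,3): δ = 74.95°  ·
  (0,4): δ = 2.96°  ✓
  (0,5): δ = 75.39°  ·
  (0,6): δ = 110.45°  ·
  (0,7): δ = 145.09°  ·
  (1,2): δ = 145.58°  ·
  (1,3): δ = 110.75°  ·
  (1,4): δ = 38.76°  ·
  (1,5): δ = 39.59°  ·
  (1,6): δ = 74.65°  ·
  (1,7): δ = 109.28°  ·
  (2,3): δ = 145.17°  ·
  (2,4): δ = 73.18°  ·
  (2,5): δ = 5.17°  ✓
  (2,6): δ = 40.23°  ·
  (2,7): δ = 74.86°  ·
  (3,4): δ = 108.01°  ·
  (3,5): δ = 29.66°  ·
  (3,6): δ = 5.40°  ✓
  (3,7): δ = 40.04°  ·
  (4,5): δ = 101.65°  ·
  (4,6): δ = 66.59°  ·
  (4,7): δ = 31.96°  ·
  (5,6): δ = 144.94°  ·
  (5,7): δ = 110.30°  ·
  (6,7): δ = 145.37°  ·
antipodal pairs: 3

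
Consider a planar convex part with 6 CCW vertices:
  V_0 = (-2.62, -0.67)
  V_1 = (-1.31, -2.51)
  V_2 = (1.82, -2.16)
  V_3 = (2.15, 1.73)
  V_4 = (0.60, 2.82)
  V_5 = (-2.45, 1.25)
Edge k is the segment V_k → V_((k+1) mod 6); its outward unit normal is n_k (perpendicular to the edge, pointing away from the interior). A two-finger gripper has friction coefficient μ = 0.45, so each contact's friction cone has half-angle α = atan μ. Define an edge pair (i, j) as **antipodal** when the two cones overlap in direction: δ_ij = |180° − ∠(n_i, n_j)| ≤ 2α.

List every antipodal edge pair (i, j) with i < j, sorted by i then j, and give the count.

count = 5; pairs: (0,2), (0,3), (1,3), (1,4), (2,5)

α = atan 0.45 = 24.23°;  2α = 48.46°
n_0 = (-0.8146, -0.5800)
n_1 = (+0.1111, -0.9938)
n_2 = (+0.9964, -0.0845)
n_3 = (+0.5752, +0.8180)
n_4 = (-0.4577, +0.8891)
n_5 = (-0.9961, +0.0882)
  (0,1): δ = 119.07°  ·
  (0,2): δ = 40.30°  ✓
  (0,3): δ = 19.43°  ✓
  (0,4): δ = 81.79°  ·
  (0,5): δ = 139.49°  ·
  (1,2): δ = 101.23°  ·
  (1,3): δ = 41.50°  ✓
  (1,4): δ = 20.86°  ✓
  (1,5): δ = 78.56°  ·
  (2,3): δ = 120.27°  ·
  (2,4): δ = 57.91°  ·
  (2,5): δ = 0.21°  ✓
  (3,4): δ = 117.65°  ·
  (3,5): δ = 59.94°  ·
  (4,5): δ = 122.30°  ·
antipodal pairs: 5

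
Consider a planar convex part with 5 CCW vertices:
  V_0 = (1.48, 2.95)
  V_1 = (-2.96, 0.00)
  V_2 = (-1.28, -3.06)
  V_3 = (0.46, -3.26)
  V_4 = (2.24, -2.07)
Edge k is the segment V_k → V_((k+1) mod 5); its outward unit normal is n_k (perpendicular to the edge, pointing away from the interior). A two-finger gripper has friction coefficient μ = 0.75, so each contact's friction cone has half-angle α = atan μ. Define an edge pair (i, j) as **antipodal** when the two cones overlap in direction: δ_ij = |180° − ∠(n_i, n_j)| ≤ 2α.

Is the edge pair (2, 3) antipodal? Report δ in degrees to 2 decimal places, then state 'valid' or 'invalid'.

α = atan 0.75 = 36.87°;  2α = 73.74°
edge 2: e_2 = (+1.74, -0.20);  n_2 = (-0.1142, -0.9935)
edge 3: e_3 = (+1.78, +1.19);  n_3 = (+0.5558, -0.8313)
∠(n_2, n_3) = 40.32°
δ = |180° − 40.32°| = 139.68°
139.68° > 2α = 73.74°  →  invalid

δ = 139.68°, invalid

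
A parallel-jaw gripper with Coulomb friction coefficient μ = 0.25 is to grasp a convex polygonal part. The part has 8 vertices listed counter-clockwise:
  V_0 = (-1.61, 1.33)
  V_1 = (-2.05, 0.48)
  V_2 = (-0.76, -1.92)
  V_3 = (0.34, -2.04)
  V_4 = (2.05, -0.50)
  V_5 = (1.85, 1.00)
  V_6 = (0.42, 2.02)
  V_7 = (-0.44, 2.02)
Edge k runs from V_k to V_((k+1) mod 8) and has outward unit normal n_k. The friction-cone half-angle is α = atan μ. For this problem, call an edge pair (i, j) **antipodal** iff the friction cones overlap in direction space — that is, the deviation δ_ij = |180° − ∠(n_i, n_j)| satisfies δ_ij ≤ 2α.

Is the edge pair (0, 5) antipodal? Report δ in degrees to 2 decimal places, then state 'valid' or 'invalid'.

α = atan 0.25 = 14.04°;  2α = 28.07°
edge 0: e_0 = (-0.44, -0.85);  n_0 = (-0.8881, +0.4597)
edge 5: e_5 = (-1.43, +1.02);  n_5 = (+0.5807, +0.8141)
∠(n_0, n_5) = 98.13°
δ = |180° − 98.13°| = 81.87°
81.87° > 2α = 28.07°  →  invalid

δ = 81.87°, invalid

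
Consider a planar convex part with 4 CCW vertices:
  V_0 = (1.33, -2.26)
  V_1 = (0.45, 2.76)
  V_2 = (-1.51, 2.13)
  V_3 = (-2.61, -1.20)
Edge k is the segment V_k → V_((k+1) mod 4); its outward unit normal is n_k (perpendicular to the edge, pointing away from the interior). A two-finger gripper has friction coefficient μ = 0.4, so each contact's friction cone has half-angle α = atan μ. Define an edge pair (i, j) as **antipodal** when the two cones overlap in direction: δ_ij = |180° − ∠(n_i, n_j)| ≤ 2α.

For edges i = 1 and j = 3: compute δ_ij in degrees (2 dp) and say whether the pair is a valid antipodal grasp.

α = atan 0.4 = 21.80°;  2α = 43.60°
edge 1: e_1 = (-1.96, -0.63);  n_1 = (-0.3060, +0.9520)
edge 3: e_3 = (+3.94, -1.06);  n_3 = (-0.2598, -0.9657)
∠(n_1, n_3) = 147.12°
δ = |180° − 147.12°| = 32.88°
32.88° ≤ 2α = 43.60°  →  valid

δ = 32.88°, valid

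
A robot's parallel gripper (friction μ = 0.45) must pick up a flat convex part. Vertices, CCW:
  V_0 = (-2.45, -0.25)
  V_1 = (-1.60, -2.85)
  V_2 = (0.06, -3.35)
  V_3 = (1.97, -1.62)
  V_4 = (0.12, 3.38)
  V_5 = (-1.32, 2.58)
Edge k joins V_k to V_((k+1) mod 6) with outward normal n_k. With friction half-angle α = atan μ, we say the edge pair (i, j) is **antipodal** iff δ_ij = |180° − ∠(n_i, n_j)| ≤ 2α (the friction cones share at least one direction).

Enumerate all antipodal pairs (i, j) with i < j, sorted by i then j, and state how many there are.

α = atan 0.45 = 24.23°;  2α = 48.46°
n_0 = (-0.9505, -0.3107)
n_1 = (-0.2884, -0.9575)
n_2 = (+0.6713, -0.7412)
n_3 = (+0.9379, +0.3470)
n_4 = (-0.4856, +0.8742)
n_5 = (-0.9287, +0.3708)
  (0,1): δ = 124.87°  ·
  (0,2): δ = 65.93°  ·
  (0,3): δ = 2.20°  ✓
  (0,4): δ = 100.95°  ·
  (0,5): δ = 140.13°  ·
  (1,2): δ = 121.07°  ·
  (1,3): δ = 52.93°  ·
  (1,4): δ = 45.82°  ✓
  (1,5): δ = 85.00°  ·
  (2,3): δ = 111.86°  ·
  (2,4): δ = 13.11°  ✓
  (2,5): δ = 26.06°  ✓
  (3,4): δ = 81.25°  ·
  (3,5): δ = 42.07°  ✓
  (4,5): δ = 140.82°  ·
antipodal pairs: 5

count = 5; pairs: (0,3), (1,4), (2,4), (2,5), (3,5)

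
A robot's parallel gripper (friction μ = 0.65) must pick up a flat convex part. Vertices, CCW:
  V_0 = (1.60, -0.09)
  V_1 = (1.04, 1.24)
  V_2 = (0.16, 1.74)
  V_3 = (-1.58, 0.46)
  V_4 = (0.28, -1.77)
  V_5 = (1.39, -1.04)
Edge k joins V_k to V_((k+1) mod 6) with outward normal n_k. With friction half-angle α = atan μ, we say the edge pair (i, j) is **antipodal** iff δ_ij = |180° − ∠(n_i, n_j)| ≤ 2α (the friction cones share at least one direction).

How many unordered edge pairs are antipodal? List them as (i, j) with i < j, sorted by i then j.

α = atan 0.65 = 33.02°;  2α = 66.05°
n_0 = (+0.9216, +0.3881)
n_1 = (+0.4940, +0.8695)
n_2 = (-0.5926, +0.8055)
n_3 = (-0.7679, -0.6405)
n_4 = (+0.5495, -0.8355)
n_5 = (+0.9764, -0.2158)
  (0,1): δ = 142.44°  ·
  (0,2): δ = 76.49°  ·
  (0,3): δ = 17.00°  ✓
  (0,4): δ = 100.50°  ·
  (0,5): δ = 144.70°  ·
  (1,2): δ = 114.06°  ·
  (1,3): δ = 20.56°  ✓
  (1,4): δ = 62.94°  ✓
  (1,5): δ = 107.14°  ·
  (2,3): δ = 86.51°  ·
  (2,4): δ = 3.01°  ✓
  (2,5): δ = 41.20°  ✓
  (3,4): δ = 96.50°  ·
  (3,5): δ = 52.30°  ✓
  (4,5): δ = 135.80°  ·
antipodal pairs: 6

count = 6; pairs: (0,3), (1,3), (1,4), (2,4), (2,5), (3,5)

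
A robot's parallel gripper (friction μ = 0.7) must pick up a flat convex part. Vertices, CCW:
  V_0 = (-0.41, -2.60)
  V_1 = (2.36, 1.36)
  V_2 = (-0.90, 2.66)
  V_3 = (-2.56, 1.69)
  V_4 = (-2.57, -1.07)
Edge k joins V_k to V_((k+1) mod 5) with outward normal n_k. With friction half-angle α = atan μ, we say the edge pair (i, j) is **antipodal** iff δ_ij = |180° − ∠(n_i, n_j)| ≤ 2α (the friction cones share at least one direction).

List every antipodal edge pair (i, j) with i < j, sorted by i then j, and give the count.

count = 5; pairs: (0,2), (0,3), (1,3), (1,4), (2,4)

α = atan 0.7 = 34.99°;  2α = 69.98°
n_0 = (+0.8194, -0.5732)
n_1 = (+0.3704, +0.9289)
n_2 = (-0.5045, +0.8634)
n_3 = (-1.0000, +0.0036)
n_4 = (-0.5780, -0.8160)
  (0,1): δ = 76.77°  ·
  (0,2): δ = 24.73°  ✓
  (0,3): δ = 34.77°  ✓
  (0,4): δ = 89.66°  ·
  (1,2): δ = 127.96°  ·
  (1,3): δ = 68.47°  ✓
  (1,4): δ = 13.57°  ✓
  (2,3): δ = 120.51°  ·
  (2,4): δ = 65.61°  ✓
  (3,4): δ = 125.10°  ·
antipodal pairs: 5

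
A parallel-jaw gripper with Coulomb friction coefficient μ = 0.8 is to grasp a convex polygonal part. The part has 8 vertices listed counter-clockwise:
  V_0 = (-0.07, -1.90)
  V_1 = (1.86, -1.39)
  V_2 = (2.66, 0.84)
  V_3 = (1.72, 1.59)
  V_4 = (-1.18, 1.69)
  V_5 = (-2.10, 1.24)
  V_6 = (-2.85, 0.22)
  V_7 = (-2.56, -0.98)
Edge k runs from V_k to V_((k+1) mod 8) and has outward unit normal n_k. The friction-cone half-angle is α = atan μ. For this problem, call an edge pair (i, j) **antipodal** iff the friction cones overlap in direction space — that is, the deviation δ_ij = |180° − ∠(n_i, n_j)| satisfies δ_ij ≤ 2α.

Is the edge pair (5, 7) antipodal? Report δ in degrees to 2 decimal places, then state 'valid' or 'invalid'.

α = atan 0.8 = 38.66°;  2α = 77.32°
edge 5: e_5 = (-0.75, -1.02);  n_5 = (-0.8057, +0.5924)
edge 7: e_7 = (+2.49, -0.92);  n_7 = (-0.3466, -0.9380)
∠(n_5, n_7) = 106.05°
δ = |180° − 106.05°| = 73.95°
73.95° ≤ 2α = 77.32°  →  valid

δ = 73.95°, valid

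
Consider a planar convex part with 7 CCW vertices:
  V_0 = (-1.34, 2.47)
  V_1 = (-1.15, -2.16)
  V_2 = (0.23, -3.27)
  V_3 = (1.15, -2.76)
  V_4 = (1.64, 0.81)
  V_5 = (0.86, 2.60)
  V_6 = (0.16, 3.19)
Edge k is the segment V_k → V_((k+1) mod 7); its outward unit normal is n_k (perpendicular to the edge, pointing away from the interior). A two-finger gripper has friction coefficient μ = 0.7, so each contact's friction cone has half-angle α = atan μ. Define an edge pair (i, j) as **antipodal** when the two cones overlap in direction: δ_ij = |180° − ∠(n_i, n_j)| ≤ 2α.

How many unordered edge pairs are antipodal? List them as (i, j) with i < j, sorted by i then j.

count = 11; pairs: (0,2), (0,3), (0,4), (0,5), (1,3), (1,4), (1,5), (1,6), (2,5), (2,6), (3,6)

α = atan 0.7 = 34.99°;  2α = 69.98°
n_0 = (-0.9992, -0.0410)
n_1 = (-0.6268, -0.7792)
n_2 = (+0.4848, -0.8746)
n_3 = (+0.9907, -0.1360)
n_4 = (+0.9167, +0.3995)
n_5 = (+0.6445, +0.7646)
n_6 = (-0.4327, +0.9015)
  (0,1): δ = 131.16°  ·
  (0,2): δ = 63.35°  ✓
  (0,3): δ = 10.17°  ✓
  (0,4): δ = 21.20°  ✓
  (0,5): δ = 47.52°  ✓
  (0,6): δ = 113.29°  ·
  (1,2): δ = 112.19°  ·
  (1,3): δ = 59.00°  ✓
  (1,4): δ = 27.64°  ✓
  (1,5): δ = 1.31°  ✓
  (1,6): δ = 64.45°  ✓
  (2,3): δ = 126.82°  ·
  (2,4): δ = 95.46°  ·
  (2,5): δ = 69.13°  ✓
  (2,6): δ = 3.36°  ✓
  (3,4): δ = 148.64°  ·
  (3,5): δ = 122.31°  ·
  (3,6): δ = 56.54°  ✓
  (4,5): δ = 153.67°  ·
  (4,6): δ = 87.90°  ·
  (5,6): δ = 114.23°  ·
antipodal pairs: 11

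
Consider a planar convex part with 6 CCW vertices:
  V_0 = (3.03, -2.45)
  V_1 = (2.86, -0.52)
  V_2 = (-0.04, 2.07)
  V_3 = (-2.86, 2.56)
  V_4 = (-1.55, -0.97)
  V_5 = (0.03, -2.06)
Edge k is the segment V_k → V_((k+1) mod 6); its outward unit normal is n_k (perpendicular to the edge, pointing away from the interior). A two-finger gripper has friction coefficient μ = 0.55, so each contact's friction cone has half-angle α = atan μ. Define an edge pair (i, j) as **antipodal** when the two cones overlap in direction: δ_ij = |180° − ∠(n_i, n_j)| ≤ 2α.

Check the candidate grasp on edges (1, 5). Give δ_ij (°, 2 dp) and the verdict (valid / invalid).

δ = 34.36°, valid

α = atan 0.55 = 28.81°;  2α = 57.62°
edge 1: e_1 = (-2.90, +2.59);  n_1 = (+0.6661, +0.7458)
edge 5: e_5 = (+3.00, -0.39);  n_5 = (-0.1289, -0.9917)
∠(n_1, n_5) = 145.64°
δ = |180° − 145.64°| = 34.36°
34.36° ≤ 2α = 57.62°  →  valid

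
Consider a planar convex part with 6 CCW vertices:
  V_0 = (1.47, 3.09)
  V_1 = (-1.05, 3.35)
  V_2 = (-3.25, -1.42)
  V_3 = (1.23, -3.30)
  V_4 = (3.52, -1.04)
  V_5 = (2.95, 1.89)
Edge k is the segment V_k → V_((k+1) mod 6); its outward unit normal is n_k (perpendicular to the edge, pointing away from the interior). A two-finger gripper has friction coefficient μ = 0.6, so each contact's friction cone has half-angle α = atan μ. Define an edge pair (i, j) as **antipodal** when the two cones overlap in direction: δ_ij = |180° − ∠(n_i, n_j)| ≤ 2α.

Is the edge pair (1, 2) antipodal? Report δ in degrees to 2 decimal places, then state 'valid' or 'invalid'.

δ = 88.01°, invalid

α = atan 0.6 = 30.96°;  2α = 61.93°
edge 1: e_1 = (-2.20, -4.77);  n_1 = (-0.9081, +0.4188)
edge 2: e_2 = (+4.48, -1.88);  n_2 = (-0.3870, -0.9221)
∠(n_1, n_2) = 91.99°
δ = |180° − 91.99°| = 88.01°
88.01° > 2α = 61.93°  →  invalid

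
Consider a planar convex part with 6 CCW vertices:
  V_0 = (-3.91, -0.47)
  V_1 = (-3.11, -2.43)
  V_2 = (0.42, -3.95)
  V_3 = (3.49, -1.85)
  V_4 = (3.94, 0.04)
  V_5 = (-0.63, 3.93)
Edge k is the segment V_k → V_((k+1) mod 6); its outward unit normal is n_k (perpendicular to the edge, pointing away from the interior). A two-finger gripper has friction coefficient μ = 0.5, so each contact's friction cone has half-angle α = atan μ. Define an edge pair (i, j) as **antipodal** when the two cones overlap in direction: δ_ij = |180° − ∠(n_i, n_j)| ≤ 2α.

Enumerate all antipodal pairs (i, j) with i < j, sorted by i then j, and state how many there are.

α = atan 0.5 = 26.57°;  2α = 53.13°
n_0 = (-0.9258, -0.3779)
n_1 = (-0.3955, -0.9185)
n_2 = (+0.5646, -0.8254)
n_3 = (+0.9728, -0.2316)
n_4 = (+0.6482, +0.7615)
n_5 = (-0.8017, +0.5977)
  (0,1): δ = 135.50°  ·
  (0,2): δ = 77.83°  ·
  (0,3): δ = 35.60°  ✓
  (0,4): δ = 27.39°  ✓
  (0,5): δ = 121.09°  ·
  (1,2): δ = 122.33°  ·
  (1,3): δ = 80.10°  ·
  (1,4): δ = 17.11°  ✓
  (1,5): δ = 76.59°  ·
  (2,3): δ = 137.77°  ·
  (2,4): δ = 74.78°  ·
  (2,5): δ = 18.92°  ✓
  (3,4): δ = 117.01°  ·
  (3,5): δ = 23.31°  ✓
  (4,5): δ = 86.30°  ·
antipodal pairs: 5

count = 5; pairs: (0,3), (0,4), (1,4), (2,5), (3,5)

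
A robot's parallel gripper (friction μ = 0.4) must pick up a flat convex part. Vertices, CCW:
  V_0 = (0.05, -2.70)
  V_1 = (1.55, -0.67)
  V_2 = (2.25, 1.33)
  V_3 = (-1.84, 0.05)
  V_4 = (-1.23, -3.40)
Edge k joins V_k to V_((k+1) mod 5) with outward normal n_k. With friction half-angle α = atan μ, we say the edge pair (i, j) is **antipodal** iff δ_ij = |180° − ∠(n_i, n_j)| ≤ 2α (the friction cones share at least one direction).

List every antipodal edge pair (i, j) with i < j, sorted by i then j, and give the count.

α = atan 0.4 = 21.80°;  2α = 43.60°
n_0 = (+0.8043, -0.5943)
n_1 = (+0.9439, -0.3304)
n_2 = (-0.2987, +0.9544)
n_3 = (-0.9847, -0.1741)
n_4 = (+0.4798, -0.8774)
  (0,1): δ = 162.83°  ·
  (0,2): δ = 36.16°  ✓
  (0,3): δ = 46.49°  ·
  (0,4): δ = 155.13°  ·
  (1,2): δ = 53.33°  ·
  (1,3): δ = 29.32°  ✓
  (1,4): δ = 137.96°  ·
  (2,3): δ = 97.35°  ·
  (2,4): δ = 11.30°  ✓
  (3,4): δ = 71.35°  ·
antipodal pairs: 3

count = 3; pairs: (0,2), (1,3), (2,4)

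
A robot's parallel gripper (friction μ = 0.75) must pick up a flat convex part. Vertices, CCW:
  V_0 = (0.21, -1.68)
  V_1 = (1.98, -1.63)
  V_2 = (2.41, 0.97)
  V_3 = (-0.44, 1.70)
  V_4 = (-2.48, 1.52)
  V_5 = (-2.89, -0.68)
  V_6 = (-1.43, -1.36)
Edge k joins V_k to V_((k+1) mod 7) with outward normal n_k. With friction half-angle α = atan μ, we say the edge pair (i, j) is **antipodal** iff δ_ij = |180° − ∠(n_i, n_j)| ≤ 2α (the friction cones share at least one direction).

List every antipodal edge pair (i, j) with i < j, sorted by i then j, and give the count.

α = atan 0.75 = 36.87°;  2α = 73.74°
n_0 = (+0.0282, -0.9996)
n_1 = (+0.9866, -0.1632)
n_2 = (+0.2481, +0.9687)
n_3 = (-0.0879, +0.9961)
n_4 = (-0.9831, +0.1832)
n_5 = (-0.4222, -0.9065)
n_6 = (-0.1915, -0.9815)
  (0,1): δ = 101.01°  ·
  (0,2): δ = 15.98°  ✓
  (0,3): δ = 3.42°  ✓
  (0,4): δ = 77.83°  ·
  (0,5): δ = 153.41°  ·
  (0,6): δ = 167.34°  ·
  (1,2): δ = 94.98°  ·
  (1,3): δ = 75.57°  ·
  (1,4): δ = 1.17°  ✓
  (1,5): δ = 74.42°  ·
  (1,6): δ = 88.35°  ·
  (2,3): δ = 160.59°  ·
  (2,4): δ = 86.19°  ·
  (2,5): δ = 10.61°  ✓
  (2,6): δ = 3.33°  ✓
  (3,4): δ = 105.60°  ·
  (3,5): δ = 30.02°  ✓
  (3,6): δ = 16.08°  ✓
  (4,5): δ = 104.42°  ·
  (4,6): δ = 90.48°  ·
  (5,6): δ = 166.07°  ·
antipodal pairs: 7

count = 7; pairs: (0,2), (0,3), (1,4), (2,5), (2,6), (3,5), (3,6)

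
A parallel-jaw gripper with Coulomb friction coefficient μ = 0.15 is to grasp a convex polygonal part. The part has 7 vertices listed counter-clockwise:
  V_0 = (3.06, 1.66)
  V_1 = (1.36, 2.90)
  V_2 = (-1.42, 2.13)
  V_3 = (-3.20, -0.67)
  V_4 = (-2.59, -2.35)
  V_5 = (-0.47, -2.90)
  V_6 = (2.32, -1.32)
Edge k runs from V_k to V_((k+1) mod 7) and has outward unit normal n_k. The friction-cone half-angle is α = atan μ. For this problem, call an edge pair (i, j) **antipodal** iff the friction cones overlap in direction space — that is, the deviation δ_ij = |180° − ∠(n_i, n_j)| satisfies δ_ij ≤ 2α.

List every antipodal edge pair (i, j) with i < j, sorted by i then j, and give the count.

α = atan 0.15 = 8.53°;  2α = 17.06°
n_0 = (+0.5893, +0.8079)
n_1 = (-0.2669, +0.9637)
n_2 = (-0.8439, +0.5365)
n_3 = (-0.9400, -0.3413)
n_4 = (-0.2511, -0.9680)
n_5 = (+0.4928, -0.8702)
n_6 = (+0.9705, -0.2410)
  (0,1): δ = 128.41°  ·
  (0,2): δ = 86.34°  ·
  (0,3): δ = 33.94°  ·
  (0,4): δ = 21.56°  ·
  (0,5): δ = 65.63°  ·
  (0,6): δ = 112.16°  ·
  (1,2): δ = 137.93°  ·
  (1,3): δ = 85.53°  ·
  (1,4): δ = 30.03°  ·
  (1,5): δ = 14.04°  ✓
  (1,6): δ = 60.57°  ·
  (2,3): δ = 127.60°  ·
  (2,4): δ = 72.10°  ·
  (2,5): δ = 28.03°  ·
  (2,6): δ = 18.50°  ·
  (3,4): δ = 124.50°  ·
  (3,5): δ = 80.43°  ·
  (3,6): δ = 33.90°  ·
  (4,5): δ = 135.93°  ·
  (4,6): δ = 89.40°  ·
  (5,6): δ = 133.47°  ·
antipodal pairs: 1

count = 1; pairs: (1,5)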